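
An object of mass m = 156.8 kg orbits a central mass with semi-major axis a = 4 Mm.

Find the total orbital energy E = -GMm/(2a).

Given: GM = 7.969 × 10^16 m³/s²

Convert to SI: a = 4 Mm = 4e+06 m.
E = −GMm / (2a).
E = −7.969e+16 · 156.8 / (2 · 4e+06) J ≈ -1.562e+12 J = -1.562 TJ.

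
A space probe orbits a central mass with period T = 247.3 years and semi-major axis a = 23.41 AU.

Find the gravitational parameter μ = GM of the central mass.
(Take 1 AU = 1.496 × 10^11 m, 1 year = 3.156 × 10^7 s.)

Convert to SI: T = 247.3 years = 7.80479e+09 s; a = 23.41 AU = 3.50214e+12 m.
GM = 4π² · a³ / T².
GM = 4π² · (3.50214e+12)³ / (7.80479e+09)² m³/s² ≈ 2.784e+19 m³/s² = 2.784 × 10^19 m³/s².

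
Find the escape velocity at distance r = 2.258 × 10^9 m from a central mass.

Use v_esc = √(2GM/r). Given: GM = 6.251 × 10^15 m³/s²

Escape velocity comes from setting total energy to zero: ½v² − GM/r = 0 ⇒ v_esc = √(2GM / r).
v_esc = √(2 · 6.251e+15 / 2.258e+09) m/s ≈ 2353 m/s = 2.353 km/s.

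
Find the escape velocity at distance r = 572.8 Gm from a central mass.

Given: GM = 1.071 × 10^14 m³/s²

Convert to SI: r = 572.8 Gm = 5.728e+11 m.
Escape velocity comes from setting total energy to zero: ½v² − GM/r = 0 ⇒ v_esc = √(2GM / r).
v_esc = √(2 · 1.071e+14 / 5.728e+11) m/s ≈ 19.34 m/s = 19.34 m/s.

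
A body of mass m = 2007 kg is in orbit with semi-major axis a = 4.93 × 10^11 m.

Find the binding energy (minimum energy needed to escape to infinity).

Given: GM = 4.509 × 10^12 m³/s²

Total orbital energy is E = −GMm/(2a); binding energy is E_bind = −E = GMm/(2a).
E_bind = 4.509e+12 · 2007 / (2 · 4.93e+11) J ≈ 9178 J = 9.178 kJ.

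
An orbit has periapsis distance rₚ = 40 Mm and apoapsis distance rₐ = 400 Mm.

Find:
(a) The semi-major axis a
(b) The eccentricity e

Convert to SI: rₚ = 40 Mm = 4e+07 m; rₐ = 400 Mm = 4e+08 m.
(a) a = (rₚ + rₐ) / 2 = (4e+07 + 4e+08) / 2 ≈ 2.2e+08 m = 220 Mm.
(b) e = (rₐ − rₚ) / (rₐ + rₚ) = (4e+08 − 4e+07) / (4e+08 + 4e+07) ≈ 0.8182.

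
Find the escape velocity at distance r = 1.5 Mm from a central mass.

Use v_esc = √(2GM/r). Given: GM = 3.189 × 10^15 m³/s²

Convert to SI: r = 1.5 Mm = 1.5e+06 m.
Escape velocity comes from setting total energy to zero: ½v² − GM/r = 0 ⇒ v_esc = √(2GM / r).
v_esc = √(2 · 3.189e+15 / 1.5e+06) m/s ≈ 6.521e+04 m/s = 65.21 km/s.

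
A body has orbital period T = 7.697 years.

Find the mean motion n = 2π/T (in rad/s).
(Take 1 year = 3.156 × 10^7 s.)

Convert to SI: T = 7.697 years = 2.42917e+08 s.
n = 2π / T.
n = 2π / 2.42917e+08 s ≈ 2.587e-08 rad/s.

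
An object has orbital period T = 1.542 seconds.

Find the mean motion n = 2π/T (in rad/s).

n = 2π / T.
n = 2π / 1.542 s ≈ 4.075 rad/s.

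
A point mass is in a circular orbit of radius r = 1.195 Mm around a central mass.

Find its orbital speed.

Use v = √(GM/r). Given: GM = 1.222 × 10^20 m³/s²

Convert to SI: r = 1.195 Mm = 1.195e+06 m.
For a circular orbit, gravity supplies the centripetal force, so v = √(GM / r).
v = √(1.222e+20 / 1.195e+06) m/s ≈ 1.011e+07 m/s = 1.011e+04 km/s.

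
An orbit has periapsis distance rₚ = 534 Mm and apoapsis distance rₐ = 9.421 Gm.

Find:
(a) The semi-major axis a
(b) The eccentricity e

Convert to SI: rₚ = 534 Mm = 5.34e+08 m; rₐ = 9.421 Gm = 9.421e+09 m.
(a) a = (rₚ + rₐ) / 2 = (5.34e+08 + 9.421e+09) / 2 ≈ 4.978e+09 m = 4.978 Gm.
(b) e = (rₐ − rₚ) / (rₐ + rₚ) = (9.421e+09 − 5.34e+08) / (9.421e+09 + 5.34e+08) ≈ 0.8927.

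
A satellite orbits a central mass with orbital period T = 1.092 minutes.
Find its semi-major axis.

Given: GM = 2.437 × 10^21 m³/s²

Convert to SI: T = 1.092 minutes = 65.52 s.
Invert Kepler's third law: a = (GM · T² / (4π²))^(1/3).
Substituting T = 65.52 s and GM = 2.437e+21 m³/s²:
a = (2.437e+21 · (65.52)² / (4π²))^(1/3) m
a ≈ 6.423e+07 m = 64.23 Mm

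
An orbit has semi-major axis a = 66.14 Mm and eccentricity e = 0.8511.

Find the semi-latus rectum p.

Convert to SI: a = 66.14 Mm = 6.614e+07 m.
p = a (1 − e²).
p = 6.614e+07 · (1 − (0.8511)²) = 6.614e+07 · 0.275629 ≈ 1.823e+07 m = 18.23 Mm.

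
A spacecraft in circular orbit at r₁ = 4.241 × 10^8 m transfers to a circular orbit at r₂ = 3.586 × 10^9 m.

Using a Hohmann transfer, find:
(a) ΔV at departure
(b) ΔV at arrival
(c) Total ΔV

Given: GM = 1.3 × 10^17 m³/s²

Transfer semi-major axis: a_t = (r₁ + r₂)/2 = (4.241e+08 + 3.586e+09)/2 = 2.00505e+09 m.
Circular speeds: v₁ = √(GM/r₁) = 17508 m/s, v₂ = √(GM/r₂) = 6020.97 m/s.
Transfer speeds (vis-viva v² = GM(2/r − 1/a_t)): v₁ᵗ = 23414.2 m/s, v₂ᵗ = 2769.1 m/s.
(a) ΔV₁ = |v₁ᵗ − v₁| ≈ 5906 m/s = 5.906 km/s.
(b) ΔV₂ = |v₂ − v₂ᵗ| ≈ 3252 m/s = 3.252 km/s.
(c) ΔV_total = ΔV₁ + ΔV₂ ≈ 9158 m/s = 9.158 km/s.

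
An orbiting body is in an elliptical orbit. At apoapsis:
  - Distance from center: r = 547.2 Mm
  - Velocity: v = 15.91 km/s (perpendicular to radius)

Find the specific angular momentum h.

Convert to SI: r = 547.2 Mm = 5.472e+08 m; v = 15.91 km/s = 15910 m/s.
With v perpendicular to r, h = r · v.
h = 5.472e+08 · 15910 m²/s ≈ 8.706e+12 m²/s.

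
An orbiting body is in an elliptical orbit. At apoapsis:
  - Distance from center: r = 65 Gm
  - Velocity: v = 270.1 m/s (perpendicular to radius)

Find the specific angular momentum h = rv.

Convert to SI: r = 65 Gm = 6.5e+10 m.
With v perpendicular to r, h = r · v.
h = 6.5e+10 · 270.1 m²/s ≈ 1.756e+13 m²/s.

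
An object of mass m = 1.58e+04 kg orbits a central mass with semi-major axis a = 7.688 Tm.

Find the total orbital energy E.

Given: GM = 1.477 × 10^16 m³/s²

Convert to SI: a = 7.688 Tm = 7.688e+12 m.
E = −GMm / (2a).
E = −1.477e+16 · 1.58e+04 / (2 · 7.688e+12) J ≈ -1.518e+07 J = -15.18 MJ.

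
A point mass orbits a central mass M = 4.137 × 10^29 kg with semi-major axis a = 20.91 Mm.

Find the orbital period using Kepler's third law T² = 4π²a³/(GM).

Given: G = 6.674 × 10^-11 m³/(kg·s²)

Convert to SI: a = 20.91 Mm = 2.091e+07 m.
GM = G · M = 6.674e-11 · 4.137e+29 = 2.76103e+19 m³/s².
Kepler's third law: T = 2π √(a³ / GM).
Substituting a = 2.091e+07 m and GM = 2.76103e+19 m³/s²:
T = 2π √((2.091e+07)³ / 2.76103e+19) s
T ≈ 114.3 s = 1.906 minutes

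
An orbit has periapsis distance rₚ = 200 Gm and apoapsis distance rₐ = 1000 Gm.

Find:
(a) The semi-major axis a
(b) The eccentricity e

Convert to SI: rₚ = 200 Gm = 2e+11 m; rₐ = 1000 Gm = 1e+12 m.
(a) a = (rₚ + rₐ) / 2 = (2e+11 + 1e+12) / 2 ≈ 6e+11 m = 600 Gm.
(b) e = (rₐ − rₚ) / (rₐ + rₚ) = (1e+12 − 2e+11) / (1e+12 + 2e+11) ≈ 0.6667.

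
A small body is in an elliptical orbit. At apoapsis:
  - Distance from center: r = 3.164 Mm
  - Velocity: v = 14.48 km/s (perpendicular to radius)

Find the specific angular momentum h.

Convert to SI: r = 3.164 Mm = 3.164e+06 m; v = 14.48 km/s = 14480 m/s.
With v perpendicular to r, h = r · v.
h = 3.164e+06 · 14480 m²/s ≈ 4.581e+10 m²/s.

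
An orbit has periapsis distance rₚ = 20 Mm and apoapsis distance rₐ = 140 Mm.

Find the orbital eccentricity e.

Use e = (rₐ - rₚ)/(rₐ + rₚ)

Convert to SI: rₚ = 20 Mm = 2e+07 m; rₐ = 140 Mm = 1.4e+08 m.
e = (rₐ − rₚ) / (rₐ + rₚ).
e = (1.4e+08 − 2e+07) / (1.4e+08 + 2e+07) = 1.2e+08 / 1.6e+08 ≈ 0.75.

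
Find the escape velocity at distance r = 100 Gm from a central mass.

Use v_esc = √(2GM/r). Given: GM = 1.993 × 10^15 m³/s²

Convert to SI: r = 100 Gm = 1e+11 m.
Escape velocity comes from setting total energy to zero: ½v² − GM/r = 0 ⇒ v_esc = √(2GM / r).
v_esc = √(2 · 1.993e+15 / 1e+11) m/s ≈ 199.6 m/s = 199.6 m/s.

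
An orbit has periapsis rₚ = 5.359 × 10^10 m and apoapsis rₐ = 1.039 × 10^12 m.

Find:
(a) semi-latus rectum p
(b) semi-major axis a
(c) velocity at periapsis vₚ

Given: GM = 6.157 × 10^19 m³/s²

(a) From a = (rₚ + rₐ)/2 = 5.46295e+11 m and e = (rₐ − rₚ)/(rₐ + rₚ) = 0.901903, p = a(1 − e²) = 5.46295e+11 · (1 − (0.901903)²) ≈ 1.019e+11 m
(b) a = (rₚ + rₐ)/2 = (5.359e+10 + 1.039e+12)/2 ≈ 5.463e+11 m
(c) With a = (rₚ + rₐ)/2 = 5.46295e+11 m, vₚ = √(GM (2/rₚ − 1/a)) = √(6.157e+19 · (2/5.359e+10 − 1/5.46295e+11)) m/s ≈ 4.675e+04 m/s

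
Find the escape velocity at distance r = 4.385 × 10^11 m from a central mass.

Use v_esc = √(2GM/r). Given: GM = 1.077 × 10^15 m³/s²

Escape velocity comes from setting total energy to zero: ½v² − GM/r = 0 ⇒ v_esc = √(2GM / r).
v_esc = √(2 · 1.077e+15 / 4.385e+11) m/s ≈ 70.09 m/s = 70.09 m/s.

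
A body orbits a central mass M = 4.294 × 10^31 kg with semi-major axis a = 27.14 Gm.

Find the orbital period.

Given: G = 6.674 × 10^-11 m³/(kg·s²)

Convert to SI: a = 27.14 Gm = 2.714e+10 m.
GM = G · M = 6.674e-11 · 4.294e+31 = 2.86582e+21 m³/s².
Kepler's third law: T = 2π √(a³ / GM).
Substituting a = 2.714e+10 m and GM = 2.86582e+21 m³/s²:
T = 2π √((2.714e+10)³ / 2.86582e+21) s
T ≈ 5.248e+05 s = 6.074 days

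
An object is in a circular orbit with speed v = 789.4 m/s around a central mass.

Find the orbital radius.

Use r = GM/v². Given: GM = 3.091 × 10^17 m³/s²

For a circular orbit, v² = GM / r, so r = GM / v².
r = 3.091e+17 / (789.4)² m ≈ 4.96e+11 m = 4.96 × 10^11 m.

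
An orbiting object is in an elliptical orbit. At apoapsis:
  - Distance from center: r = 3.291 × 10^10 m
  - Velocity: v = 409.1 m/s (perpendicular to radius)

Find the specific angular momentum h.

With v perpendicular to r, h = r · v.
h = 3.291e+10 · 409.1 m²/s ≈ 1.346e+13 m²/s.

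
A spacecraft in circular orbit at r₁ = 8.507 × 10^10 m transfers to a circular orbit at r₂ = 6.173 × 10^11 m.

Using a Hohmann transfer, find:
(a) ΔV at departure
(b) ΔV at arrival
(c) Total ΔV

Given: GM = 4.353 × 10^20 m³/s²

Transfer semi-major axis: a_t = (r₁ + r₂)/2 = (8.507e+10 + 6.173e+11)/2 = 3.51185e+11 m.
Circular speeds: v₁ = √(GM/r₁) = 71532.9 m/s, v₂ = √(GM/r₂) = 26555 m/s.
Transfer speeds (vis-viva v² = GM(2/r − 1/a_t)): v₁ᵗ = 94838.8 m/s, v₂ᵗ = 13069.7 m/s.
(a) ΔV₁ = |v₁ᵗ − v₁| ≈ 2.331e+04 m/s = 23.31 km/s.
(b) ΔV₂ = |v₂ − v₂ᵗ| ≈ 1.349e+04 m/s = 13.49 km/s.
(c) ΔV_total = ΔV₁ + ΔV₂ ≈ 3.679e+04 m/s = 36.79 km/s.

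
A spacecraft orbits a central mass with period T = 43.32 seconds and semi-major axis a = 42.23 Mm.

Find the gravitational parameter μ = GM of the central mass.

Convert to SI: a = 42.23 Mm = 4.223e+07 m.
GM = 4π² · a³ / T².
GM = 4π² · (4.223e+07)³ / (43.32)² m³/s² ≈ 1.584e+21 m³/s² = 1.584 × 10^21 m³/s².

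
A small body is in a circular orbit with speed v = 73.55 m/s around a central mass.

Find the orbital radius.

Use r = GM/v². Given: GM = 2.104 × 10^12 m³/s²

For a circular orbit, v² = GM / r, so r = GM / v².
r = 2.104e+12 / (73.55)² m ≈ 3.889e+08 m = 388.9 Mm.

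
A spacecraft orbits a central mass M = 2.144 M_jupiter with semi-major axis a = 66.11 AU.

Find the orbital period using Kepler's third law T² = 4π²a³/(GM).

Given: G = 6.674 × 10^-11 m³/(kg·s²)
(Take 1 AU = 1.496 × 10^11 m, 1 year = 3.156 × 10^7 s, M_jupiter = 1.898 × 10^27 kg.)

Convert to SI: a = 66.11 AU = 9.89006e+12 m; M = 2.144 M_jupiter = 4.06931e+27 kg.
GM = G · M = 6.674e-11 · 4.06931e+27 = 2.71586e+17 m³/s².
Kepler's third law: T = 2π √(a³ / GM).
Substituting a = 9.89006e+12 m and GM = 2.71586e+17 m³/s²:
T = 2π √((9.89006e+12)³ / 2.71586e+17) s
T ≈ 3.75e+11 s = 1.188e+04 years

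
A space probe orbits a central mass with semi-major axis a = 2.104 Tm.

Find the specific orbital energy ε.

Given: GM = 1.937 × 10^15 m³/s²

Convert to SI: a = 2.104 Tm = 2.104e+12 m.
ε = −GM / (2a).
ε = −1.937e+15 / (2 · 2.104e+12) J/kg ≈ -460.3 J/kg = -460.3 J/kg.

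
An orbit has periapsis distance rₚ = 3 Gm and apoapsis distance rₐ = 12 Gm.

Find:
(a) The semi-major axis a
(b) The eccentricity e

Convert to SI: rₚ = 3 Gm = 3e+09 m; rₐ = 12 Gm = 1.2e+10 m.
(a) a = (rₚ + rₐ) / 2 = (3e+09 + 1.2e+10) / 2 ≈ 7.5e+09 m = 7.5 Gm.
(b) e = (rₐ − rₚ) / (rₐ + rₚ) = (1.2e+10 − 3e+09) / (1.2e+10 + 3e+09) ≈ 0.6.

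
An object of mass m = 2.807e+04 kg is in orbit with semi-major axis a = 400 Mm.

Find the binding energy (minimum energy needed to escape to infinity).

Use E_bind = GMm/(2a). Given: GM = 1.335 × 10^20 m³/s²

Convert to SI: a = 400 Mm = 4e+08 m.
Total orbital energy is E = −GMm/(2a); binding energy is E_bind = −E = GMm/(2a).
E_bind = 1.335e+20 · 2.807e+04 / (2 · 4e+08) J ≈ 4.684e+15 J = 4.684 PJ.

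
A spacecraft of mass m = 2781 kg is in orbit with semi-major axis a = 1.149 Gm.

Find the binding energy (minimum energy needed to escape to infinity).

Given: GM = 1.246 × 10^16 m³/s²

Convert to SI: a = 1.149 Gm = 1.149e+09 m.
Total orbital energy is E = −GMm/(2a); binding energy is E_bind = −E = GMm/(2a).
E_bind = 1.246e+16 · 2781 / (2 · 1.149e+09) J ≈ 1.508e+10 J = 15.08 GJ.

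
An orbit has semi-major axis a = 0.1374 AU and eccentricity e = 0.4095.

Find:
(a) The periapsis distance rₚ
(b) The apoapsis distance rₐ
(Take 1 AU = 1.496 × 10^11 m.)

Convert to SI: a = 0.1374 AU = 2.0555e+10 m.
(a) rₚ = a(1 − e) = 2.0555e+10 · (1 − 0.4095) = 2.0555e+10 · 0.5905 ≈ 1.214e+10 m = 0.08113 AU.
(b) rₐ = a(1 + e) = 2.0555e+10 · (1 + 0.4095) = 2.0555e+10 · 1.4095 ≈ 2.897e+10 m = 0.1937 AU.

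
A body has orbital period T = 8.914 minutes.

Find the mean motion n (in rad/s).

Convert to SI: T = 8.914 minutes = 534.84 s.
n = 2π / T.
n = 2π / 534.84 s ≈ 0.01175 rad/s.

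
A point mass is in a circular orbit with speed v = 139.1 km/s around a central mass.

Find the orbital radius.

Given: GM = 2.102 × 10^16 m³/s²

Convert to SI: v = 139.1 km/s = 139100 m/s.
For a circular orbit, v² = GM / r, so r = GM / v².
r = 2.102e+16 / (139100)² m ≈ 1.086e+06 m = 1.086 × 10^6 m.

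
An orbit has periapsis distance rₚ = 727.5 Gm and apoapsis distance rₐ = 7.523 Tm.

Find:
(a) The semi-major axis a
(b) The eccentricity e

Convert to SI: rₚ = 727.5 Gm = 7.275e+11 m; rₐ = 7.523 Tm = 7.523e+12 m.
(a) a = (rₚ + rₐ) / 2 = (7.275e+11 + 7.523e+12) / 2 ≈ 4.125e+12 m = 4.125 Tm.
(b) e = (rₐ − rₚ) / (rₐ + rₚ) = (7.523e+12 − 7.275e+11) / (7.523e+12 + 7.275e+11) ≈ 0.8236.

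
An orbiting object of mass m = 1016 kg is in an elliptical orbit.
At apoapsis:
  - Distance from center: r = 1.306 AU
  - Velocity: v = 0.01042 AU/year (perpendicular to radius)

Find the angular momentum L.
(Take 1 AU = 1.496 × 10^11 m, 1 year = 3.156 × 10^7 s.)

Convert to SI: r = 1.306 AU = 1.95378e+11 m; v = 0.01042 AU/year = 49.3926 m/s.
Since v is perpendicular to r, L = m · v · r.
L = 1016 · 49.3926 · 1.95378e+11 kg·m²/s ≈ 9.805e+15 kg·m²/s.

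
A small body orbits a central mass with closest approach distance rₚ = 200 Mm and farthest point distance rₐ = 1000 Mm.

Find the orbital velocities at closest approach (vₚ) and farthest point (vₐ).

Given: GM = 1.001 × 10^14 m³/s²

Convert to SI: rₚ = 200 Mm = 2e+08 m; rₐ = 1000 Mm = 1e+09 m.
Use the vis-viva equation v² = GM(2/r − 1/a) with a = (rₚ + rₐ)/2 = (2e+08 + 1e+09)/2 = 6e+08 m.
vₚ = √(GM · (2/rₚ − 1/a)) = √(1.001e+14 · (2/2e+08 − 1/6e+08)) m/s ≈ 913.3 m/s = 913.3 m/s.
vₐ = √(GM · (2/rₐ − 1/a)) = √(1.001e+14 · (2/1e+09 − 1/6e+08)) m/s ≈ 182.7 m/s = 182.7 m/s.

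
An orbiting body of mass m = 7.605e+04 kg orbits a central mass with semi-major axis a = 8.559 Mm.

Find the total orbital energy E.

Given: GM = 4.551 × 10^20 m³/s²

Convert to SI: a = 8.559 Mm = 8.559e+06 m.
E = −GMm / (2a).
E = −4.551e+20 · 7.605e+04 / (2 · 8.559e+06) J ≈ -2.022e+18 J = -2.022 EJ.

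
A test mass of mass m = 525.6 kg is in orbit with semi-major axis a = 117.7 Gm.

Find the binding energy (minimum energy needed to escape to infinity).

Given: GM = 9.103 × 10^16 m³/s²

Convert to SI: a = 117.7 Gm = 1.177e+11 m.
Total orbital energy is E = −GMm/(2a); binding energy is E_bind = −E = GMm/(2a).
E_bind = 9.103e+16 · 525.6 / (2 · 1.177e+11) J ≈ 2.033e+08 J = 203.3 MJ.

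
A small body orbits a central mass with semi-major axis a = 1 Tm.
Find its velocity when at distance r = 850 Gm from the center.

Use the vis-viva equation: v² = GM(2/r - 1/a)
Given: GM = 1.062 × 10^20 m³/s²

Convert to SI: a = 1 Tm = 1e+12 m; r = 850 Gm = 8.5e+11 m.
Vis-viva: v = √(GM · (2/r − 1/a)).
2/r − 1/a = 2/8.5e+11 − 1/1e+12 = 1.35294e-12 m⁻¹.
v = √(1.062e+20 · 1.35294e-12) m/s ≈ 1.199e+04 m/s = 11.99 km/s.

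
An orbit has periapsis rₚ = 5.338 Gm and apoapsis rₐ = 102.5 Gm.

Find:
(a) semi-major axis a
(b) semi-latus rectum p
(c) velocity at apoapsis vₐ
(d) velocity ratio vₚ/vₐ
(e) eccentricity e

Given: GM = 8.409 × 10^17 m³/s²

Convert to SI: rₚ = 5.338 Gm = 5.338e+09 m; rₐ = 102.5 Gm = 1.025e+11 m.
(a) a = (rₚ + rₐ)/2 = (5.338e+09 + 1.025e+11)/2 ≈ 5.392e+10 m
(b) From a = (rₚ + rₐ)/2 = 5.3919e+10 m and e = (rₐ − rₚ)/(rₐ + rₚ) = 0.901, p = a(1 − e²) = 5.3919e+10 · (1 − (0.901)²) ≈ 1.015e+10 m
(c) With a = (rₚ + rₐ)/2 = 5.3919e+10 m, vₐ = √(GM (2/rₐ − 1/a)) = √(8.409e+17 · (2/1.025e+11 − 1/5.3919e+10)) m/s ≈ 901.2 m/s
(d) Conservation of angular momentum (rₚvₚ = rₐvₐ) gives vₚ/vₐ = rₐ/rₚ = 1.025e+11/5.338e+09 ≈ 19.2
(e) e = (rₐ − rₚ)/(rₐ + rₚ) = (1.025e+11 − 5.338e+09)/(1.025e+11 + 5.338e+09) ≈ 0.901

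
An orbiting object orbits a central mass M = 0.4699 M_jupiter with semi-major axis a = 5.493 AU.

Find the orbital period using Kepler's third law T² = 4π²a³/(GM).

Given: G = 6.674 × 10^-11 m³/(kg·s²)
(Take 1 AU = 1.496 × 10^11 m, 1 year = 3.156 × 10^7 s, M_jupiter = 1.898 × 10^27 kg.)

Convert to SI: a = 5.493 AU = 8.21753e+11 m; M = 0.4699 M_jupiter = 8.9187e+26 kg.
GM = G · M = 6.674e-11 · 8.9187e+26 = 5.95234e+16 m³/s².
Kepler's third law: T = 2π √(a³ / GM).
Substituting a = 8.21753e+11 m and GM = 5.95234e+16 m³/s²:
T = 2π √((8.21753e+11)³ / 5.95234e+16) s
T ≈ 1.918e+10 s = 607.9 years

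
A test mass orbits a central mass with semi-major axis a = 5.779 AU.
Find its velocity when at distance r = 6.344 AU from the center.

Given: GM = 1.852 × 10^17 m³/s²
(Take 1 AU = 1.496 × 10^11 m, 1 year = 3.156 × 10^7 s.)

Convert to SI: a = 5.779 AU = 8.64538e+11 m; r = 6.344 AU = 9.49062e+11 m.
Vis-viva: v = √(GM · (2/r − 1/a)).
2/r − 1/a = 2/9.49062e+11 − 1/8.64538e+11 = 9.50656e-13 m⁻¹.
v = √(1.852e+17 · 9.50656e-13) m/s ≈ 419.6 m/s = 0.08852 AU/year.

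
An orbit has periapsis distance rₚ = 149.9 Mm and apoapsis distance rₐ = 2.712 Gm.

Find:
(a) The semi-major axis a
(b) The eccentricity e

Convert to SI: rₚ = 149.9 Mm = 1.499e+08 m; rₐ = 2.712 Gm = 2.712e+09 m.
(a) a = (rₚ + rₐ) / 2 = (1.499e+08 + 2.712e+09) / 2 ≈ 1.431e+09 m = 1.431 Gm.
(b) e = (rₐ − rₚ) / (rₐ + rₚ) = (2.712e+09 − 1.499e+08) / (2.712e+09 + 1.499e+08) ≈ 0.8952.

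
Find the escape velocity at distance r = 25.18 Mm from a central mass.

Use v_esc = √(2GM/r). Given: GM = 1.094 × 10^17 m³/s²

Convert to SI: r = 25.18 Mm = 2.518e+07 m.
Escape velocity comes from setting total energy to zero: ½v² − GM/r = 0 ⇒ v_esc = √(2GM / r).
v_esc = √(2 · 1.094e+17 / 2.518e+07) m/s ≈ 9.322e+04 m/s = 93.22 km/s.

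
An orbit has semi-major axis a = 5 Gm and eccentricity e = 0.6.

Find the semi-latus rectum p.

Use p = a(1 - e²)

Convert to SI: a = 5 Gm = 5e+09 m.
p = a (1 − e²).
p = 5e+09 · (1 − (0.6)²) = 5e+09 · 0.64 ≈ 3.2e+09 m = 3.2 Gm.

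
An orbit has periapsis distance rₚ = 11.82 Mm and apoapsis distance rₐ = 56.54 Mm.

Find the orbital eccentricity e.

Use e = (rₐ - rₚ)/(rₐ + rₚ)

Convert to SI: rₚ = 11.82 Mm = 1.182e+07 m; rₐ = 56.54 Mm = 5.654e+07 m.
e = (rₐ − rₚ) / (rₐ + rₚ).
e = (5.654e+07 − 1.182e+07) / (5.654e+07 + 1.182e+07) = 4.472e+07 / 6.836e+07 ≈ 0.6542.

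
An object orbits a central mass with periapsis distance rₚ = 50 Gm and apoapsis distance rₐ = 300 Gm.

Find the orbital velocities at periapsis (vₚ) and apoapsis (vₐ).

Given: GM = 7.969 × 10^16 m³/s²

Convert to SI: rₚ = 50 Gm = 5e+10 m; rₐ = 300 Gm = 3e+11 m.
Use the vis-viva equation v² = GM(2/r − 1/a) with a = (rₚ + rₐ)/2 = (5e+10 + 3e+11)/2 = 1.75e+11 m.
vₚ = √(GM · (2/rₚ − 1/a)) = √(7.969e+16 · (2/5e+10 − 1/1.75e+11)) m/s ≈ 1653 m/s = 1.653 km/s.
vₐ = √(GM · (2/rₐ − 1/a)) = √(7.969e+16 · (2/3e+11 − 1/1.75e+11)) m/s ≈ 275.5 m/s = 275.5 m/s.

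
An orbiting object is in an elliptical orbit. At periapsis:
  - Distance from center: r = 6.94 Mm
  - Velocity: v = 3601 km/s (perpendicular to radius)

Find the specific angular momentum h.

Convert to SI: r = 6.94 Mm = 6.94e+06 m; v = 3601 km/s = 3.601e+06 m/s.
With v perpendicular to r, h = r · v.
h = 6.94e+06 · 3.601e+06 m²/s ≈ 2.499e+13 m²/s.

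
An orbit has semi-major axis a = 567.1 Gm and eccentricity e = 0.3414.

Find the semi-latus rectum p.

Convert to SI: a = 567.1 Gm = 5.671e+11 m.
p = a (1 − e²).
p = 5.671e+11 · (1 − (0.3414)²) = 5.671e+11 · 0.883446 ≈ 5.01e+11 m = 501 Gm.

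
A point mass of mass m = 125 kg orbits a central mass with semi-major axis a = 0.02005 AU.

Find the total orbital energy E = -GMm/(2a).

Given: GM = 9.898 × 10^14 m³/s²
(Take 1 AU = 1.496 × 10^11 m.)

Convert to SI: a = 0.02005 AU = 2.99948e+09 m.
E = −GMm / (2a).
E = −9.898e+14 · 125 / (2 · 2.99948e+09) J ≈ -2.062e+07 J = -20.62 MJ.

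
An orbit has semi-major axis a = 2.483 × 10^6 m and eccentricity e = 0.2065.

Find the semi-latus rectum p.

p = a (1 − e²).
p = 2.483e+06 · (1 − (0.2065)²) = 2.483e+06 · 0.957358 ≈ 2.377e+06 m = 2.377 × 10^6 m.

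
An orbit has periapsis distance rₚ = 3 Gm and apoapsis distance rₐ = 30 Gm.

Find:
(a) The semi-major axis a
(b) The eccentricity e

Convert to SI: rₚ = 3 Gm = 3e+09 m; rₐ = 30 Gm = 3e+10 m.
(a) a = (rₚ + rₐ) / 2 = (3e+09 + 3e+10) / 2 ≈ 1.65e+10 m = 16.5 Gm.
(b) e = (rₐ − rₚ) / (rₐ + rₚ) = (3e+10 − 3e+09) / (3e+10 + 3e+09) ≈ 0.8182.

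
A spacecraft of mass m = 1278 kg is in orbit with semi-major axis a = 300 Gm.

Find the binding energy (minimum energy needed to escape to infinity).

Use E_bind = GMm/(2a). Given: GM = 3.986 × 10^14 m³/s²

Convert to SI: a = 300 Gm = 3e+11 m.
Total orbital energy is E = −GMm/(2a); binding energy is E_bind = −E = GMm/(2a).
E_bind = 3.986e+14 · 1278 / (2 · 3e+11) J ≈ 8.49e+05 J = 849 kJ.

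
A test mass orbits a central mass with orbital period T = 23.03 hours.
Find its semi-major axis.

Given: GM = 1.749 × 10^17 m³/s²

Convert to SI: T = 23.03 hours = 82908 s.
Invert Kepler's third law: a = (GM · T² / (4π²))^(1/3).
Substituting T = 82908 s and GM = 1.749e+17 m³/s²:
a = (1.749e+17 · (82908)² / (4π²))^(1/3) m
a ≈ 3.123e+08 m = 312.3 Mm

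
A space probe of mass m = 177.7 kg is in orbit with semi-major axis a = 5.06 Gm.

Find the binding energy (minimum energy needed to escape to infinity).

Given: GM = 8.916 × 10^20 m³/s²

Convert to SI: a = 5.06 Gm = 5.06e+09 m.
Total orbital energy is E = −GMm/(2a); binding energy is E_bind = −E = GMm/(2a).
E_bind = 8.916e+20 · 177.7 / (2 · 5.06e+09) J ≈ 1.566e+13 J = 15.66 TJ.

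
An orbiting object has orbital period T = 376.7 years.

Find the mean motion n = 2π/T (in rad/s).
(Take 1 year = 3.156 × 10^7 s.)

Convert to SI: T = 376.7 years = 1.18887e+10 s.
n = 2π / T.
n = 2π / 1.18887e+10 s ≈ 5.285e-10 rad/s.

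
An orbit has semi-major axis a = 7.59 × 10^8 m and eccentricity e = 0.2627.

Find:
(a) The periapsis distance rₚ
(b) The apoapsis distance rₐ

(a) rₚ = a(1 − e) = 7.59e+08 · (1 − 0.2627) = 7.59e+08 · 0.7373 ≈ 5.596e+08 m = 5.596 × 10^8 m.
(b) rₐ = a(1 + e) = 7.59e+08 · (1 + 0.2627) = 7.59e+08 · 1.2627 ≈ 9.584e+08 m = 9.584 × 10^8 m.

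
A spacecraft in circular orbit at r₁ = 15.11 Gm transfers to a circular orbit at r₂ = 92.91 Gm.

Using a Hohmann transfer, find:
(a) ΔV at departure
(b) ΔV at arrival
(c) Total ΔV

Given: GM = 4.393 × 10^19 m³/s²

Convert to SI: r₁ = 15.11 Gm = 1.511e+10 m; r₂ = 92.91 Gm = 9.291e+10 m.
Transfer semi-major axis: a_t = (r₁ + r₂)/2 = (1.511e+10 + 9.291e+10)/2 = 5.401e+10 m.
Circular speeds: v₁ = √(GM/r₁) = 53919.8 m/s, v₂ = √(GM/r₂) = 21744.5 m/s.
Transfer speeds (vis-viva v² = GM(2/r − 1/a_t)): v₁ᵗ = 70720 m/s, v₂ᵗ = 11501.2 m/s.
(a) ΔV₁ = |v₁ᵗ − v₁| ≈ 1.68e+04 m/s = 16.8 km/s.
(b) ΔV₂ = |v₂ − v₂ᵗ| ≈ 1.024e+04 m/s = 10.24 km/s.
(c) ΔV_total = ΔV₁ + ΔV₂ ≈ 2.704e+04 m/s = 27.04 km/s.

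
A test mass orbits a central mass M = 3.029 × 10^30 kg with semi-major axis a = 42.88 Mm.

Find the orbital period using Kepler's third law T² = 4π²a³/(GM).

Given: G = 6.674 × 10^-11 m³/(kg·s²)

Convert to SI: a = 42.88 Mm = 4.288e+07 m.
GM = G · M = 6.674e-11 · 3.029e+30 = 2.02155e+20 m³/s².
Kepler's third law: T = 2π √(a³ / GM).
Substituting a = 4.288e+07 m and GM = 2.02155e+20 m³/s²:
T = 2π √((4.288e+07)³ / 2.02155e+20) s
T ≈ 124.1 s = 2.068 minutes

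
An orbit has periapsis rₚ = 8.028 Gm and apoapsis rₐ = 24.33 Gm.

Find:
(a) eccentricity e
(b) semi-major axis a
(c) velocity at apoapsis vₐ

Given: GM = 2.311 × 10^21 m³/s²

Convert to SI: rₚ = 8.028 Gm = 8.028e+09 m; rₐ = 24.33 Gm = 2.433e+10 m.
(a) e = (rₐ − rₚ)/(rₐ + rₚ) = (2.433e+10 − 8.028e+09)/(2.433e+10 + 8.028e+09) ≈ 0.5038
(b) a = (rₚ + rₐ)/2 = (8.028e+09 + 2.433e+10)/2 ≈ 1.618e+10 m
(c) With a = (rₚ + rₐ)/2 = 1.6179e+10 m, vₐ = √(GM (2/rₐ − 1/a)) = √(2.311e+21 · (2/2.433e+10 − 1/1.6179e+10)) m/s ≈ 2.171e+05 m/s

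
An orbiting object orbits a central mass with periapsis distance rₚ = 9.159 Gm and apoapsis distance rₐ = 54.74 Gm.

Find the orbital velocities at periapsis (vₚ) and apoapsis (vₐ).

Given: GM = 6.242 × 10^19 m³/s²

Convert to SI: rₚ = 9.159 Gm = 9.159e+09 m; rₐ = 54.74 Gm = 5.474e+10 m.
Use the vis-viva equation v² = GM(2/r − 1/a) with a = (rₚ + rₐ)/2 = (9.159e+09 + 5.474e+10)/2 = 3.19495e+10 m.
vₚ = √(GM · (2/rₚ − 1/a)) = √(6.242e+19 · (2/9.159e+09 − 1/3.19495e+10)) m/s ≈ 1.081e+05 m/s = 108.1 km/s.
vₐ = √(GM · (2/rₐ − 1/a)) = √(6.242e+19 · (2/5.474e+10 − 1/3.19495e+10)) m/s ≈ 1.808e+04 m/s = 18.08 km/s.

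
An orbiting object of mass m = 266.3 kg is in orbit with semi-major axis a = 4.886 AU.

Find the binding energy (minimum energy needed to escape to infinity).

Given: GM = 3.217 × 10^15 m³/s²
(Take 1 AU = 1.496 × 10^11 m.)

Convert to SI: a = 4.886 AU = 7.30946e+11 m.
Total orbital energy is E = −GMm/(2a); binding energy is E_bind = −E = GMm/(2a).
E_bind = 3.217e+15 · 266.3 / (2 · 7.30946e+11) J ≈ 5.86e+05 J = 586 kJ.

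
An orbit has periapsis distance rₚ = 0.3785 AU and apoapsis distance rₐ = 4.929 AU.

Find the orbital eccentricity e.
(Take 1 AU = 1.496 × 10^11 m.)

Convert to SI: rₚ = 0.3785 AU = 5.66236e+10 m; rₐ = 4.929 AU = 7.37378e+11 m.
e = (rₐ − rₚ) / (rₐ + rₚ).
e = (7.37378e+11 − 5.66236e+10) / (7.37378e+11 + 5.66236e+10) = 6.80755e+11 / 7.94002e+11 ≈ 0.8574.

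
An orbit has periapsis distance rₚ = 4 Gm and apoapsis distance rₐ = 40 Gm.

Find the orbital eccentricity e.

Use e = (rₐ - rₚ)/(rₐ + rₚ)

Convert to SI: rₚ = 4 Gm = 4e+09 m; rₐ = 40 Gm = 4e+10 m.
e = (rₐ − rₚ) / (rₐ + rₚ).
e = (4e+10 − 4e+09) / (4e+10 + 4e+09) = 3.6e+10 / 4.4e+10 ≈ 0.8182.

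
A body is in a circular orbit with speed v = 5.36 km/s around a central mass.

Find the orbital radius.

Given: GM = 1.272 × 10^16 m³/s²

Convert to SI: v = 5.36 km/s = 5360 m/s.
For a circular orbit, v² = GM / r, so r = GM / v².
r = 1.272e+16 / (5360)² m ≈ 4.427e+08 m = 442.7 Mm.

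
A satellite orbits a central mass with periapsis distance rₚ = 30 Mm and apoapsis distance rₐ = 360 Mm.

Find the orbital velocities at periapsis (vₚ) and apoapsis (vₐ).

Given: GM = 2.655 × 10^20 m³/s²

Convert to SI: rₚ = 30 Mm = 3e+07 m; rₐ = 360 Mm = 3.6e+08 m.
Use the vis-viva equation v² = GM(2/r − 1/a) with a = (rₚ + rₐ)/2 = (3e+07 + 3.6e+08)/2 = 1.95e+08 m.
vₚ = √(GM · (2/rₚ − 1/a)) = √(2.655e+20 · (2/3e+07 − 1/1.95e+08)) m/s ≈ 4.042e+06 m/s = 4042 km/s.
vₐ = √(GM · (2/rₐ − 1/a)) = √(2.655e+20 · (2/3.6e+08 − 1/1.95e+08)) m/s ≈ 3.368e+05 m/s = 336.8 km/s.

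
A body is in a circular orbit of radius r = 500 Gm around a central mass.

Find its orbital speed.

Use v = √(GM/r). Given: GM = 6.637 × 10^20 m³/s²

Convert to SI: r = 500 Gm = 5e+11 m.
For a circular orbit, gravity supplies the centripetal force, so v = √(GM / r).
v = √(6.637e+20 / 5e+11) m/s ≈ 3.643e+04 m/s = 36.43 km/s.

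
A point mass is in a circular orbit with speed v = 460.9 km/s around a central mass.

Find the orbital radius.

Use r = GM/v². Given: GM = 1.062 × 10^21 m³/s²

Convert to SI: v = 460.9 km/s = 460900 m/s.
For a circular orbit, v² = GM / r, so r = GM / v².
r = 1.062e+21 / (460900)² m ≈ 4.999e+09 m = 4.999 Gm.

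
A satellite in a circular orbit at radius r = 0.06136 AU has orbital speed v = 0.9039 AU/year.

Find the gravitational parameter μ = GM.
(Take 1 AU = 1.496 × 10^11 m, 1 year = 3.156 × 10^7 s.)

Convert to SI: r = 0.06136 AU = 9.17946e+09 m; v = 0.9039 AU/year = 4284.65 m/s.
For a circular orbit v² = GM/r, so GM = v² · r.
GM = (4284.65)² · 9.17946e+09 m³/s² ≈ 1.685e+17 m³/s² = 1.685 × 10^17 m³/s².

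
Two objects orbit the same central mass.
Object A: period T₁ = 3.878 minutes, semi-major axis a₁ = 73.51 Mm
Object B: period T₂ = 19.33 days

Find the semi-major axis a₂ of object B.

Convert to SI: T₁ = 3.878 minutes = 232.68 s; a₁ = 73.51 Mm = 7.351e+07 m; T₂ = 19.33 days = 1.67011e+06 s.
Kepler's third law: (T₁/T₂)² = (a₁/a₂)³ ⇒ a₂ = a₁ · (T₂/T₁)^(2/3).
T₂/T₁ = 1.67011e+06 / 232.68 = 7177.72.
a₂ = 7.351e+07 · (7177.72)^(2/3) m ≈ 2.735e+10 m = 27.35 Gm.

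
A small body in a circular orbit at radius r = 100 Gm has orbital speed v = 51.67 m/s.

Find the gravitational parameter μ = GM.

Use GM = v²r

Convert to SI: r = 100 Gm = 1e+11 m.
For a circular orbit v² = GM/r, so GM = v² · r.
GM = (51.67)² · 1e+11 m³/s² ≈ 2.67e+14 m³/s² = 2.67 × 10^14 m³/s².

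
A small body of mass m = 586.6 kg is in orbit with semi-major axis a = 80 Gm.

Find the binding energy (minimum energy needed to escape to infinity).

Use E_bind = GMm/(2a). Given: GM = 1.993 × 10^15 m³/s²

Convert to SI: a = 80 Gm = 8e+10 m.
Total orbital energy is E = −GMm/(2a); binding energy is E_bind = −E = GMm/(2a).
E_bind = 1.993e+15 · 586.6 / (2 · 8e+10) J ≈ 7.307e+06 J = 7.307 MJ.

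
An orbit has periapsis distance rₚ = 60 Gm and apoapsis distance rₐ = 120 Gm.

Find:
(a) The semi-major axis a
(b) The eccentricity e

Convert to SI: rₚ = 60 Gm = 6e+10 m; rₐ = 120 Gm = 1.2e+11 m.
(a) a = (rₚ + rₐ) / 2 = (6e+10 + 1.2e+11) / 2 ≈ 9e+10 m = 90 Gm.
(b) e = (rₐ − rₚ) / (rₐ + rₚ) = (1.2e+11 − 6e+10) / (1.2e+11 + 6e+10) ≈ 0.3333.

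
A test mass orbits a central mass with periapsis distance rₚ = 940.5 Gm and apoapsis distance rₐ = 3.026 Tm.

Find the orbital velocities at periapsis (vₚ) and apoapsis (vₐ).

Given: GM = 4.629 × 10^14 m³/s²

Convert to SI: rₚ = 940.5 Gm = 9.405e+11 m; rₐ = 3.026 Tm = 3.026e+12 m.
Use the vis-viva equation v² = GM(2/r − 1/a) with a = (rₚ + rₐ)/2 = (9.405e+11 + 3.026e+12)/2 = 1.98325e+12 m.
vₚ = √(GM · (2/rₚ − 1/a)) = √(4.629e+14 · (2/9.405e+11 − 1/1.98325e+12)) m/s ≈ 27.4 m/s = 27.4 m/s.
vₐ = √(GM · (2/rₐ − 1/a)) = √(4.629e+14 · (2/3.026e+12 − 1/1.98325e+12)) m/s ≈ 8.517 m/s = 8.517 m/s.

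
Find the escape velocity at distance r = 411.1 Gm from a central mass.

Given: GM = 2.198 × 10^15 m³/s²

Convert to SI: r = 411.1 Gm = 4.111e+11 m.
Escape velocity comes from setting total energy to zero: ½v² − GM/r = 0 ⇒ v_esc = √(2GM / r).
v_esc = √(2 · 2.198e+15 / 4.111e+11) m/s ≈ 103.4 m/s = 103.4 m/s.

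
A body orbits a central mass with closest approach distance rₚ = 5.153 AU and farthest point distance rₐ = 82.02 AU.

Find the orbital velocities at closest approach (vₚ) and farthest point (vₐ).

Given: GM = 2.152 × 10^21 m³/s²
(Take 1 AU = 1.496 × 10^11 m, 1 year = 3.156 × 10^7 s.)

Convert to SI: rₚ = 5.153 AU = 7.70889e+11 m; rₐ = 82.02 AU = 1.22702e+13 m.
Use the vis-viva equation v² = GM(2/r − 1/a) with a = (rₚ + rₐ)/2 = (7.70889e+11 + 1.22702e+13)/2 = 6.52054e+12 m.
vₚ = √(GM · (2/rₚ − 1/a)) = √(2.152e+21 · (2/7.70889e+11 − 1/6.52054e+12)) m/s ≈ 7.248e+04 m/s = 15.29 AU/year.
vₐ = √(GM · (2/rₐ − 1/a)) = √(2.152e+21 · (2/1.22702e+13 − 1/6.52054e+12)) m/s ≈ 4554 m/s = 0.9606 AU/year.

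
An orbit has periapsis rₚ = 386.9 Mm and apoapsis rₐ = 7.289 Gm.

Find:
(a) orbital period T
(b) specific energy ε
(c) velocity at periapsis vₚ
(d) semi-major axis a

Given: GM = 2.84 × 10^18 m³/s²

Convert to SI: rₚ = 386.9 Mm = 3.869e+08 m; rₐ = 7.289 Gm = 7.289e+09 m.
(a) With a = (rₚ + rₐ)/2 = 3.83795e+09 m, T = 2π √(a³/GM) = 2π √((3.83795e+09)³/2.84e+18) s ≈ 8.865e+05 s
(b) With a = (rₚ + rₐ)/2 = 3.83795e+09 m, ε = −GM/(2a) = −2.84e+18/(2 · 3.83795e+09) J/kg ≈ -3.7e+08 J/kg
(c) With a = (rₚ + rₐ)/2 = 3.83795e+09 m, vₚ = √(GM (2/rₚ − 1/a)) = √(2.84e+18 · (2/3.869e+08 − 1/3.83795e+09)) m/s ≈ 1.181e+05 m/s
(d) a = (rₚ + rₐ)/2 = (3.869e+08 + 7.289e+09)/2 ≈ 3.838e+09 m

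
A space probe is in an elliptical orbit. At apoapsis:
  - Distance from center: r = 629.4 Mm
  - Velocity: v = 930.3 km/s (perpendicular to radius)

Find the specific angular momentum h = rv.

Convert to SI: r = 629.4 Mm = 6.294e+08 m; v = 930.3 km/s = 930300 m/s.
With v perpendicular to r, h = r · v.
h = 6.294e+08 · 930300 m²/s ≈ 5.855e+14 m²/s.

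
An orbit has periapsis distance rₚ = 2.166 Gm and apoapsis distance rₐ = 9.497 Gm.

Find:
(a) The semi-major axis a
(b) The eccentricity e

Convert to SI: rₚ = 2.166 Gm = 2.166e+09 m; rₐ = 9.497 Gm = 9.497e+09 m.
(a) a = (rₚ + rₐ) / 2 = (2.166e+09 + 9.497e+09) / 2 ≈ 5.832e+09 m = 5.832 Gm.
(b) e = (rₐ − rₚ) / (rₐ + rₚ) = (9.497e+09 − 2.166e+09) / (9.497e+09 + 2.166e+09) ≈ 0.6286.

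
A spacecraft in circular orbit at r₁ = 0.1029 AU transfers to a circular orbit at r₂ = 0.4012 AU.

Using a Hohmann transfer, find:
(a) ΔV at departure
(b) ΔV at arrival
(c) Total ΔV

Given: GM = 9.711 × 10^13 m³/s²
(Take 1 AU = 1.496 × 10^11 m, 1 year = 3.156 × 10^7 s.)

Convert to SI: r₁ = 0.1029 AU = 1.53938e+10 m; r₂ = 0.4012 AU = 6.00195e+10 m.
Transfer semi-major axis: a_t = (r₁ + r₂)/2 = (1.53938e+10 + 6.00195e+10)/2 = 3.77067e+10 m.
Circular speeds: v₁ = √(GM/r₁) = 79.4252 m/s, v₂ = √(GM/r₂) = 40.224 m/s.
Transfer speeds (vis-viva v² = GM(2/r − 1/a_t)): v₁ᵗ = 100.206 m/s, v₂ᵗ = 25.701 m/s.
(a) ΔV₁ = |v₁ᵗ − v₁| ≈ 20.78 m/s = 0.004384 AU/year.
(b) ΔV₂ = |v₂ − v₂ᵗ| ≈ 14.52 m/s = 0.003064 AU/year.
(c) ΔV_total = ΔV₁ + ΔV₂ ≈ 35.3 m/s = 0.007448 AU/year.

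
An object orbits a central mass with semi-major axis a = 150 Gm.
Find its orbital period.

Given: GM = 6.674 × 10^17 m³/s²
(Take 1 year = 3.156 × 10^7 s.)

Convert to SI: a = 150 Gm = 1.5e+11 m.
Kepler's third law: T = 2π √(a³ / GM).
Substituting a = 1.5e+11 m and GM = 6.674e+17 m³/s²:
T = 2π √((1.5e+11)³ / 6.674e+17) s
T ≈ 4.468e+08 s = 14.16 years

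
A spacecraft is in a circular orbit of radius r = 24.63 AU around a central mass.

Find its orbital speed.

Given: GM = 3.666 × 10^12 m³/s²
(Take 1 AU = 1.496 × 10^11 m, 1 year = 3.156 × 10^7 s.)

Convert to SI: r = 24.63 AU = 3.68465e+12 m.
For a circular orbit, gravity supplies the centripetal force, so v = √(GM / r).
v = √(3.666e+12 / 3.68465e+12) m/s ≈ 0.9975 m/s = 0.0002104 AU/year.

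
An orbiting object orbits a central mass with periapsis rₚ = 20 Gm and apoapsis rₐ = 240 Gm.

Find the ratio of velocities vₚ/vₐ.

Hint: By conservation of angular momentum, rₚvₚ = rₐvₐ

Convert to SI: rₚ = 20 Gm = 2e+10 m; rₐ = 240 Gm = 2.4e+11 m.
Conservation of angular momentum gives rₚvₚ = rₐvₐ, so vₚ/vₐ = rₐ/rₚ.
vₚ/vₐ = 2.4e+11 / 2e+10 ≈ 12.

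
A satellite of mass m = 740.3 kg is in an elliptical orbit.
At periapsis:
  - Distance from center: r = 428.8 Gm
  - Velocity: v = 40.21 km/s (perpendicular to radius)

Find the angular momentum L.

Convert to SI: r = 428.8 Gm = 4.288e+11 m; v = 40.21 km/s = 40210 m/s.
Since v is perpendicular to r, L = m · v · r.
L = 740.3 · 40210 · 4.288e+11 kg·m²/s ≈ 1.276e+19 kg·m²/s.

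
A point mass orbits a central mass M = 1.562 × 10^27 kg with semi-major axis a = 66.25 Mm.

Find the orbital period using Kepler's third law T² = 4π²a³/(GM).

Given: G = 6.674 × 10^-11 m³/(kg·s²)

Convert to SI: a = 66.25 Mm = 6.625e+07 m.
GM = G · M = 6.674e-11 · 1.562e+27 = 1.04248e+17 m³/s².
Kepler's third law: T = 2π √(a³ / GM).
Substituting a = 6.625e+07 m and GM = 1.04248e+17 m³/s²:
T = 2π √((6.625e+07)³ / 1.04248e+17) s
T ≈ 1.049e+04 s = 2.915 hours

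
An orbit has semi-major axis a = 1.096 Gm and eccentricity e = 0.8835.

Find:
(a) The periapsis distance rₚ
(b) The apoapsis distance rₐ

Convert to SI: a = 1.096 Gm = 1.096e+09 m.
(a) rₚ = a(1 − e) = 1.096e+09 · (1 − 0.8835) = 1.096e+09 · 0.1165 ≈ 1.277e+08 m = 127.7 Mm.
(b) rₐ = a(1 + e) = 1.096e+09 · (1 + 0.8835) = 1.096e+09 · 1.8835 ≈ 2.064e+09 m = 2.064 Gm.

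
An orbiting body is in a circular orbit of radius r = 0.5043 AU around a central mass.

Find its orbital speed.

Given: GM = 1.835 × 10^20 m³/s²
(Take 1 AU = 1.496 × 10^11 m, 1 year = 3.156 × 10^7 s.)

Convert to SI: r = 0.5043 AU = 7.54433e+10 m.
For a circular orbit, gravity supplies the centripetal force, so v = √(GM / r).
v = √(1.835e+20 / 7.54433e+10) m/s ≈ 4.932e+04 m/s = 10.4 AU/year.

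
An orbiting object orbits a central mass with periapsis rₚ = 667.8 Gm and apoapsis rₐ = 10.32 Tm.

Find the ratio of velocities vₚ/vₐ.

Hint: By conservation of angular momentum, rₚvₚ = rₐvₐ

Convert to SI: rₚ = 667.8 Gm = 6.678e+11 m; rₐ = 10.32 Tm = 1.032e+13 m.
Conservation of angular momentum gives rₚvₚ = rₐvₐ, so vₚ/vₐ = rₐ/rₚ.
vₚ/vₐ = 1.032e+13 / 6.678e+11 ≈ 15.45.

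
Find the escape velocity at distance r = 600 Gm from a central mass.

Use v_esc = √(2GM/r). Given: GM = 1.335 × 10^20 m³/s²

Convert to SI: r = 600 Gm = 6e+11 m.
Escape velocity comes from setting total energy to zero: ½v² − GM/r = 0 ⇒ v_esc = √(2GM / r).
v_esc = √(2 · 1.335e+20 / 6e+11) m/s ≈ 2.11e+04 m/s = 21.1 km/s.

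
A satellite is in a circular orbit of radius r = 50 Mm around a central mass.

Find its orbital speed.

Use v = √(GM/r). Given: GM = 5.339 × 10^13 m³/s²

Convert to SI: r = 50 Mm = 5e+07 m.
For a circular orbit, gravity supplies the centripetal force, so v = √(GM / r).
v = √(5.339e+13 / 5e+07) m/s ≈ 1033 m/s = 1.033 km/s.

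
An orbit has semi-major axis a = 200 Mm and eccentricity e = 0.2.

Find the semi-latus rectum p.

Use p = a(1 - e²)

Convert to SI: a = 200 Mm = 2e+08 m.
p = a (1 − e²).
p = 2e+08 · (1 − (0.2)²) = 2e+08 · 0.96 ≈ 1.92e+08 m = 192 Mm.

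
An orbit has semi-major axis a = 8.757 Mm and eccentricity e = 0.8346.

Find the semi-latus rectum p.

Convert to SI: a = 8.757 Mm = 8.757e+06 m.
p = a (1 − e²).
p = 8.757e+06 · (1 − (0.8346)²) = 8.757e+06 · 0.303443 ≈ 2.657e+06 m = 2.657 Mm.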